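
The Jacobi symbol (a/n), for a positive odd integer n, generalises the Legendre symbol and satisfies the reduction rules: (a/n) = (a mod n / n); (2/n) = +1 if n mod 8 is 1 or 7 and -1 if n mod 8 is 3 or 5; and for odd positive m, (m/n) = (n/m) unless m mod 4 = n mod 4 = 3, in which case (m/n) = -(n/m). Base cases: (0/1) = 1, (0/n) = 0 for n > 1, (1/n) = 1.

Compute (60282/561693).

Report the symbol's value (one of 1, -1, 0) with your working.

60282 = 2^1·30141; (2/561693) = -1 since 561693 mod 8 = 5, so (60282/561693) = (-1)^1·(30141/561693); sign now -1
reciprocity: (30141/561693) = +1·(561693/30141) since 30141 mod 4 = 1, 561693 mod 4 = 1; sign now -1
(561693/30141) = (19155/30141)   [reduce mod 30141]
reciprocity: (19155/30141) = +1·(30141/19155) since 19155 mod 4 = 3, 30141 mod 4 = 1; sign now -1
(30141/19155) = (10986/19155)   [reduce mod 19155]
10986 = 2^1·5493; (2/19155) = -1 since 19155 mod 8 = 3, so (10986/19155) = (-1)^1·(5493/19155); sign now +1
reciprocity: (5493/19155) = +1·(19155/5493) since 5493 mod 4 = 1, 19155 mod 4 = 3; sign now +1
(19155/5493) = (2676/5493)   [reduce mod 5493]
2676 = 2^2·669; (2/5493) = -1 since 5493 mod 8 = 5, so (2676/5493) = (-1)^2·(669/5493); sign now +1
reciprocity: (669/5493) = +1·(5493/669) since 669 mod 4 = 1, 5493 mod 4 = 1; sign now +1
(5493/669) = (141/669)   [reduce mod 669]
reciprocity: (141/669) = +1·(669/141) since 141 mod 4 = 1, 669 mod 4 = 1; sign now +1
(669/141) = (105/141)   [reduce mod 141]
reciprocity: (105/141) = +1·(141/105) since 105 mod 4 = 1, 141 mod 4 = 1; sign now +1
(141/105) = (36/105)   [reduce mod 105]
36 = 2^2·9; (2/105) = +1 since 105 mod 8 = 1, so (36/105) = (+1)^2·(9/105); sign now +1
reciprocity: (9/105) = +1·(105/9) since 9 mod 4 = 1, 105 mod 4 = 1; sign now +1
(105/9) = (6/9)   [reduce mod 9]
6 = 2^1·3; (2/9) = +1 since 9 mod 8 = 1, so (6/9) = (+1)^1·(3/9); sign now +1
reciprocity: (3/9) = +1·(9/3) since 3 mod 4 = 3, 9 mod 4 = 1; sign now +1
(9/3) = (0/3)   [reduce mod 3]
(0/3) = 0   [gcd(a, n) > 1]; final value = 0

0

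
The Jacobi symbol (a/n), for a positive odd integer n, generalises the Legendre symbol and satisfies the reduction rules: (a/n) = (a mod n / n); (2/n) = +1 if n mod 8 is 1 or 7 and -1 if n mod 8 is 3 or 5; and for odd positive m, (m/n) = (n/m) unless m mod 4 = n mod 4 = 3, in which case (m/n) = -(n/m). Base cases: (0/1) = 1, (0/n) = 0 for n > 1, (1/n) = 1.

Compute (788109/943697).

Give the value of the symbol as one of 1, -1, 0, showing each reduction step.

reciprocity: (788109/943697) = +1·(943697/788109) since 788109 mod 4 = 1, 943697 mod 4 = 1; sign now +1
(943697/788109) = (155588/788109)   [reduce mod 788109]
155588 = 2^2·38897; (2/788109) = -1 since 788109 mod 8 = 5, so (155588/788109) = (-1)^2·(38897/788109); sign now +1
reciprocity: (38897/788109) = +1·(788109/38897) since 38897 mod 4 = 1, 788109 mod 4 = 1; sign now +1
(788109/38897) = (10169/38897)   [reduce mod 38897]
reciprocity: (10169/38897) = +1·(38897/10169) since 10169 mod 4 = 1, 38897 mod 4 = 1; sign now +1
(38897/10169) = (8390/10169)   [reduce mod 10169]
8390 = 2^1·4195; (2/10169) = +1 since 10169 mod 8 = 1, so (8390/10169) = (+1)^1·(4195/10169); sign now +1
reciprocity: (4195/10169) = +1·(10169/4195) since 4195 mod 4 = 3, 10169 mod 4 = 1; sign now +1
(10169/4195) = (1779/4195)   [reduce mod 4195]
reciprocity: (1779/4195) = -1·(4195/1779) since 1779 mod 4 = 3, 4195 mod 4 = 3; sign now -1
(4195/1779) = (637/1779)   [reduce mod 1779]
reciprocity: (637/1779) = +1·(1779/637) since 637 mod 4 = 1, 1779 mod 4 = 3; sign now -1
(1779/637) = (505/637)   [reduce mod 637]
reciprocity: (505/637) = +1·(637/505) since 505 mod 4 = 1, 637 mod 4 = 1; sign now -1
(637/505) = (132/505)   [reduce mod 505]
132 = 2^2·33; (2/505) = +1 since 505 mod 8 = 1, so (132/505) = (+1)^2·(33/505); sign now -1
reciprocity: (33/505) = +1·(505/33) since 33 mod 4 = 1, 505 mod 4 = 1; sign now -1
(505/33) = (10/33)   [reduce mod 33]
10 = 2^1·5; (2/33) = +1 since 33 mod 8 = 1, so (10/33) = (+1)^1·(5/33); sign now -1
reciprocity: (5/33) = +1·(33/5) since 5 mod 4 = 1, 33 mod 4 = 1; sign now -1
(33/5) = (3/5)   [reduce mod 5]
reciprocity: (3/5) = +1·(5/3) since 3 mod 4 = 3, 5 mod 4 = 1; sign now -1
(5/3) = (2/3)   [reduce mod 3]
2 = 2^1·1; (2/3) = -1 since 3 mod 8 = 3, so (2/3) = (-1)^1·(1/3); sign now +1
(1/3) = 1; final value = sign = +1

1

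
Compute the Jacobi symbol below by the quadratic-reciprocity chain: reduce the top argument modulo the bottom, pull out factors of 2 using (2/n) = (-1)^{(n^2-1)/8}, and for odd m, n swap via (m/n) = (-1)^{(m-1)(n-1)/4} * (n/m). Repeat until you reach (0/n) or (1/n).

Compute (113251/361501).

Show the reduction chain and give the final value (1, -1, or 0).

flip (113251/361501) -> (361501/113251): both odd, 113251 mod 4 = 3, 361501 mod 4 = 1, so the flip contributes +1; sign now +1
(361501/113251): 361501 mod 113251 = 21748, so (361501/113251) = (21748/113251)
factor out 2^2: 21748 = 2^2·5437; with 113251 mod 8 = 3, (2/113251) = -1; sign now +1; continue with (5437/113251)
flip (5437/113251) -> (113251/5437): both odd, 5437 mod 4 = 1, 113251 mod 4 = 3, so the flip contributes +1; sign now +1
(113251/5437): 113251 mod 5437 = 4511, so (113251/5437) = (4511/5437)
flip (4511/5437) -> (5437/4511): both odd, 4511 mod 4 = 3, 5437 mod 4 = 1, so the flip contributes +1; sign now +1
(5437/4511): 5437 mod 4511 = 926, so (5437/4511) = (926/4511)
factor out 2^1: 926 = 2^1·463; with 4511 mod 8 = 7, (2/4511) = +1; sign now +1; continue with (463/4511)
flip (463/4511) -> (4511/463): both odd, 463 mod 4 = 3, 4511 mod 4 = 3, so the flip contributes -1; sign now -1
(4511/463): 4511 mod 463 = 344, so (4511/463) = (344/463)
factor out 2^3: 344 = 2^3·43; with 463 mod 8 = 7, (2/463) = +1; sign now -1; continue with (43/463)
flip (43/463) -> (463/43): both odd, 43 mod 4 = 3, 463 mod 4 = 3, so the flip contributes -1; sign now +1
(463/43): 463 mod 43 = 33, so (463/43) = (33/43)
flip (33/43) -> (43/33): both odd, 33 mod 4 = 1, 43 mod 4 = 3, so the flip contributes +1; sign now +1
(43/33): 43 mod 33 = 10, so (43/33) = (10/33)
factor out 2^1: 10 = 2^1·5; with 33 mod 8 = 1, (2/33) = +1; sign now +1; continue with (5/33)
flip (5/33) -> (33/5): both odd, 5 mod 4 = 1, 33 mod 4 = 1, so the flip contributes +1; sign now +1
(33/5): 33 mod 5 = 3, so (33/5) = (3/5)
flip (3/5) -> (5/3): both odd, 3 mod 4 = 3, 5 mod 4 = 1, so the flip contributes +1; sign now +1
(5/3): 5 mod 3 = 2, so (5/3) = (2/3)
factor out 2^1: 2 = 2^1·1; with 3 mod 8 = 3, (2/3) = -1; sign now -1; continue with (1/3)
reached (1/3) = 1, so the symbol is -1

-1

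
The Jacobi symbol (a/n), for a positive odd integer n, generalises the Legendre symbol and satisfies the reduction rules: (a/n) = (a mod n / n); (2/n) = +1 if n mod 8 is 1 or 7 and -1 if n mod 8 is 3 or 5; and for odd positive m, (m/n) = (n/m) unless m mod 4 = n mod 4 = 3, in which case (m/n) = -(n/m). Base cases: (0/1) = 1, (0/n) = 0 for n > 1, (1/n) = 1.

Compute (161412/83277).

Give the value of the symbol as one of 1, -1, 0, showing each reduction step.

(161412/83277): 161412 mod 83277 = 78135, so (161412/83277) = (78135/83277)
flip (78135/83277) -> (83277/78135): both odd, 78135 mod 4 = 3, 83277 mod 4 = 1, so the flip contributes +1; sign now +1
(83277/78135): 83277 mod 78135 = 5142, so (83277/78135) = (5142/78135)
factor out 2^1: 5142 = 2^1·2571; with 78135 mod 8 = 7, (2/78135) = +1; sign now +1; continue with (2571/78135)
flip (2571/78135) -> (78135/2571): both odd, 2571 mod 4 = 3, 78135 mod 4 = 3, so the flip contributes -1; sign now -1
(78135/2571): 78135 mod 2571 = 1005, so (78135/2571) = (1005/2571)
flip (1005/2571) -> (2571/1005): both odd, 1005 mod 4 = 1, 2571 mod 4 = 3, so the flip contributes +1; sign now -1
(2571/1005): 2571 mod 1005 = 561, so (2571/1005) = (561/1005)
flip (561/1005) -> (1005/561): both odd, 561 mod 4 = 1, 1005 mod 4 = 1, so the flip contributes +1; sign now -1
(1005/561): 1005 mod 561 = 444, so (1005/561) = (444/561)
factor out 2^2: 444 = 2^2·111; with 561 mod 8 = 1, (2/561) = +1; sign now -1; continue with (111/561)
flip (111/561) -> (561/111): both odd, 111 mod 4 = 3, 561 mod 4 = 1, so the flip contributes +1; sign now -1
(561/111): 561 mod 111 = 6, so (561/111) = (6/111)
factor out 2^1: 6 = 2^1·3; with 111 mod 8 = 7, (2/111) = +1; sign now -1; continue with (3/111)
flip (3/111) -> (111/3): both odd, 3 mod 4 = 3, 111 mod 4 = 3, so the flip contributes -1; sign now +1
(111/3): 111 mod 3 = 0, so (111/3) = (0/3)
reached (0/3); gcd(a, n) > 1, so (0/3) = 0 and the symbol is 0

0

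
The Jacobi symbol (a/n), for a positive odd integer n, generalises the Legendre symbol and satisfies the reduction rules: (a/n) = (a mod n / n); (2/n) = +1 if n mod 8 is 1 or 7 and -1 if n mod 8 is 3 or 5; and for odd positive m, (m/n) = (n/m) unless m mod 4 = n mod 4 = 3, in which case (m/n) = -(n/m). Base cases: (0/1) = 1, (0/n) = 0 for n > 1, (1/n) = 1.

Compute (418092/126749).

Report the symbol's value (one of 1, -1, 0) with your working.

(418092/126749): 418092 mod 126749 = 37845, so (418092/126749) = (37845/126749)
flip (37845/126749) -> (126749/37845): both odd, 37845 mod 4 = 1, 126749 mod 4 = 1, so the flip contributes +1; sign now +1
(126749/37845): 126749 mod 37845 = 13214, so (126749/37845) = (13214/37845)
factor out 2^1: 13214 = 2^1·6607; with 37845 mod 8 = 5, (2/37845) = -1; sign now -1; continue with (6607/37845)
flip (6607/37845) -> (37845/6607): both odd, 6607 mod 4 = 3, 37845 mod 4 = 1, so the flip contributes +1; sign now -1
(37845/6607): 37845 mod 6607 = 4810, so (37845/6607) = (4810/6607)
factor out 2^1: 4810 = 2^1·2405; with 6607 mod 8 = 7, (2/6607) = +1; sign now -1; continue with (2405/6607)
flip (2405/6607) -> (6607/2405): both odd, 2405 mod 4 = 1, 6607 mod 4 = 3, so the flip contributes +1; sign now -1
(6607/2405): 6607 mod 2405 = 1797, so (6607/2405) = (1797/2405)
flip (1797/2405) -> (2405/1797): both odd, 1797 mod 4 = 1, 2405 mod 4 = 1, so the flip contributes +1; sign now -1
(2405/1797): 2405 mod 1797 = 608, so (2405/1797) = (608/1797)
factor out 2^5: 608 = 2^5·19; with 1797 mod 8 = 5, (2/1797) = -1; sign now +1; continue with (19/1797)
flip (19/1797) -> (1797/19): both odd, 19 mod 4 = 3, 1797 mod 4 = 1, so the flip contributes +1; sign now +1
(1797/19): 1797 mod 19 = 11, so (1797/19) = (11/19)
flip (11/19) -> (19/11): both odd, 11 mod 4 = 3, 19 mod 4 = 3, so the flip contributes -1; sign now -1
(19/11): 19 mod 11 = 8, so (19/11) = (8/11)
factor out 2^3: 8 = 2^3·1; with 11 mod 8 = 3, (2/11) = -1; sign now +1; continue with (1/11)
reached (1/11) = 1, so the symbol is +1

1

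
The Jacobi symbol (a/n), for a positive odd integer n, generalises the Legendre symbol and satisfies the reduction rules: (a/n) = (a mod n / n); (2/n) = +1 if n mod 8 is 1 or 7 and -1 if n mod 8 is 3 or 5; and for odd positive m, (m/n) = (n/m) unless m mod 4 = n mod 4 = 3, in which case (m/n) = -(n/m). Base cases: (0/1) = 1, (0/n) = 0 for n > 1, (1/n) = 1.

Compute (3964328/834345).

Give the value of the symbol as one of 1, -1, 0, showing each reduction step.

(3964328/834345) = (626948/834345)   [reduce mod 834345]
626948 = 2^2·156737; (2/834345) = +1 since 834345 mod 8 = 1, so (626948/834345) = (+1)^2·(156737/834345); sign now +1
reciprocity: (156737/834345) = +1·(834345/156737) since 156737 mod 4 = 1, 834345 mod 4 = 1; sign now +1
(834345/156737) = (50660/156737)   [reduce mod 156737]
50660 = 2^2·12665; (2/156737) = +1 since 156737 mod 8 = 1, so (50660/156737) = (+1)^2·(12665/156737); sign now +1
reciprocity: (12665/156737) = +1·(156737/12665) since 12665 mod 4 = 1, 156737 mod 4 = 1; sign now +1
(156737/12665) = (4757/12665)   [reduce mod 12665]
reciprocity: (4757/12665) = +1·(12665/4757) since 4757 mod 4 = 1, 12665 mod 4 = 1; sign now +1
(12665/4757) = (3151/4757)   [reduce mod 4757]
reciprocity: (3151/4757) = +1·(4757/3151) since 3151 mod 4 = 3, 4757 mod 4 = 1; sign now +1
(4757/3151) = (1606/3151)   [reduce mod 3151]
1606 = 2^1·803; (2/3151) = +1 since 3151 mod 8 = 7, so (1606/3151) = (+1)^1·(803/3151); sign now +1
reciprocity: (803/3151) = -1·(3151/803) since 803 mod 4 = 3, 3151 mod 4 = 3; sign now -1
(3151/803) = (742/803)   [reduce mod 803]
742 = 2^1·371; (2/803) = -1 since 803 mod 8 = 3, so (742/803) = (-1)^1·(371/803); sign now +1
reciprocity: (371/803) = -1·(803/371) since 371 mod 4 = 3, 803 mod 4 = 3; sign now -1
(803/371) = (61/371)   [reduce mod 371]
reciprocity: (61/371) = +1·(371/61) since 61 mod 4 = 1, 371 mod 4 = 3; sign now -1
(371/61) = (5/61)   [reduce mod 61]
reciprocity: (5/61) = +1·(61/5) since 5 mod 4 = 1, 61 mod 4 = 1; sign now -1
(61/5) = (1/5)   [reduce mod 5]
(1/5) = 1; final value = sign = -1

-1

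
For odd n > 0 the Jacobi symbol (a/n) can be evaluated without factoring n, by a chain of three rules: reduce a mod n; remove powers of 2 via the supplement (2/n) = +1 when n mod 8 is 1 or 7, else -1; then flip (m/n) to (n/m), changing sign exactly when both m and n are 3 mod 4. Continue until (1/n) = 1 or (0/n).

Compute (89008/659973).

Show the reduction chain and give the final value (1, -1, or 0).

89008 = 2^4·5563; (2/659973) = -1 since 659973 mod 8 = 5, so (89008/659973) = (-1)^4·(5563/659973); sign now +1
reciprocity: (5563/659973) = +1·(659973/5563) since 5563 mod 4 = 3, 659973 mod 4 = 1; sign now +1
(659973/5563) = (3539/5563)   [reduce mod 5563]
reciprocity: (3539/5563) = -1·(5563/3539) since 3539 mod 4 = 3, 5563 mod 4 = 3; sign now -1
(5563/3539) = (2024/3539)   [reduce mod 3539]
2024 = 2^3·253; (2/3539) = -1 since 3539 mod 8 = 3, so (2024/3539) = (-1)^3·(253/3539); sign now +1
reciprocity: (253/3539) = +1·(3539/253) since 253 mod 4 = 1, 3539 mod 4 = 3; sign now +1
(3539/253) = (250/253)   [reduce mod 253]
250 = 2^1·125; (2/253) = -1 since 253 mod 8 = 5, so (250/253) = (-1)^1·(125/253); sign now -1
reciprocity: (125/253) = +1·(253/125) since 125 mod 4 = 1, 253 mod 4 = 1; sign now -1
(253/125) = (3/125)   [reduce mod 125]
reciprocity: (3/125) = +1·(125/3) since 3 mod 4 = 3, 125 mod 4 = 1; sign now -1
(125/3) = (2/3)   [reduce mod 3]
2 = 2^1·1; (2/3) = -1 since 3 mod 8 = 3, so (2/3) = (-1)^1·(1/3); sign now +1
(1/3) = 1; final value = sign = +1

1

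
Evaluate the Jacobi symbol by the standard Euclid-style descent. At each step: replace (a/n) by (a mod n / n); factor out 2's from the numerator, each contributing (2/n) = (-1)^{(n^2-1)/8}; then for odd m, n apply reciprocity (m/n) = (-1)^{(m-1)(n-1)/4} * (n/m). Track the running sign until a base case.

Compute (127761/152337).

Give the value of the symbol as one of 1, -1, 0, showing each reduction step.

0

flip (127761/152337) -> (152337/127761): both odd, 127761 mod 4 = 1, 152337 mod 4 = 1, so the flip contributes +1; sign now +1
(152337/127761): 152337 mod 127761 = 24576, so (152337/127761) = (24576/127761)
factor out 2^13: 24576 = 2^13·3; with 127761 mod 8 = 1, (2/127761) = +1; sign now +1; continue with (3/127761)
flip (3/127761) -> (127761/3): both odd, 3 mod 4 = 3, 127761 mod 4 = 1, so the flip contributes +1; sign now +1
(127761/3): 127761 mod 3 = 0, so (127761/3) = (0/3)
reached (0/3); gcd(a, n) > 1, so (0/3) = 0 and the symbol is 0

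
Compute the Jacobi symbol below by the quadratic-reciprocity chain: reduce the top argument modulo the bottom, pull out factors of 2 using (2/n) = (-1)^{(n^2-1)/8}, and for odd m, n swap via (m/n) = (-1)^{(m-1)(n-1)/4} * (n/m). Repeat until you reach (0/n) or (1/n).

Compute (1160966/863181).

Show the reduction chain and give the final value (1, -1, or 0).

1

(1160966/863181) = (297785/863181)   [reduce mod 863181]
reciprocity: (297785/863181) = +1·(863181/297785) since 297785 mod 4 = 1, 863181 mod 4 = 1; sign now +1
(863181/297785) = (267611/297785)   [reduce mod 297785]
reciprocity: (267611/297785) = +1·(297785/267611) since 267611 mod 4 = 3, 297785 mod 4 = 1; sign now +1
(297785/267611) = (30174/267611)   [reduce mod 267611]
30174 = 2^1·15087; (2/267611) = -1 since 267611 mod 8 = 3, so (30174/267611) = (-1)^1·(15087/267611); sign now -1
reciprocity: (15087/267611) = -1·(267611/15087) since 15087 mod 4 = 3, 267611 mod 4 = 3; sign now +1
(267611/15087) = (11132/15087)   [reduce mod 15087]
11132 = 2^2·2783; (2/15087) = +1 since 15087 mod 8 = 7, so (11132/15087) = (+1)^2·(2783/15087); sign now +1
reciprocity: (2783/15087) = -1·(15087/2783) since 2783 mod 4 = 3, 15087 mod 4 = 3; sign now -1
(15087/2783) = (1172/2783)   [reduce mod 2783]
1172 = 2^2·293; (2/2783) = +1 since 2783 mod 8 = 7, so (1172/2783) = (+1)^2·(293/2783); sign now -1
reciprocity: (293/2783) = +1·(2783/293) since 293 mod 4 = 1, 2783 mod 4 = 3; sign now -1
(2783/293) = (146/293)   [reduce mod 293]
146 = 2^1·73; (2/293) = -1 since 293 mod 8 = 5, so (146/293) = (-1)^1·(73/293); sign now +1
reciprocity: (73/293) = +1·(293/73) since 73 mod 4 = 1, 293 mod 4 = 1; sign now +1
(293/73) = (1/73)   [reduce mod 73]
(1/73) = 1; final value = sign = +1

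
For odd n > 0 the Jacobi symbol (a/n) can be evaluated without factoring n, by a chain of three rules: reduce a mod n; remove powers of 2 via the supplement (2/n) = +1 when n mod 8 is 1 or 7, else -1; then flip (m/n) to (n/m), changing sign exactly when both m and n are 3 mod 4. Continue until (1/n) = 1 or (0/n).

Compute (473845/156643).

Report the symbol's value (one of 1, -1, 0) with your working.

1

(473845/156643) = (3916/156643)   [reduce mod 156643]
3916 = 2^2·979; (2/156643) = -1 since 156643 mod 8 = 3, so (3916/156643) = (-1)^2·(979/156643); sign now +1
reciprocity: (979/156643) = -1·(156643/979) since 979 mod 4 = 3, 156643 mod 4 = 3; sign now -1
(156643/979) = (3/979)   [reduce mod 979]
reciprocity: (3/979) = -1·(979/3) since 3 mod 4 = 3, 979 mod 4 = 3; sign now +1
(979/3) = (1/3)   [reduce mod 3]
(1/3) = 1; final value = sign = +1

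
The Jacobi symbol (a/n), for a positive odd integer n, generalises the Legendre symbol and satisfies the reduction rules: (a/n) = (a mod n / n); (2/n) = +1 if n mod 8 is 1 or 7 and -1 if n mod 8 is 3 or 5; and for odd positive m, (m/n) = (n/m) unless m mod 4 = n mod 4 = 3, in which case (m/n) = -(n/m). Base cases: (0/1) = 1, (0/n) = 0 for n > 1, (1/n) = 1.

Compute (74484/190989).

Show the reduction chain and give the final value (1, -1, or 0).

0

74484 = 2^2·18621; (2/190989) = -1 since 190989 mod 8 = 5, so (74484/190989) = (-1)^2·(18621/190989); sign now +1
reciprocity: (18621/190989) = +1·(190989/18621) since 18621 mod 4 = 1, 190989 mod 4 = 1; sign now +1
(190989/18621) = (4779/18621)   [reduce mod 18621]
reciprocity: (4779/18621) = +1·(18621/4779) since 4779 mod 4 = 3, 18621 mod 4 = 1; sign now +1
(18621/4779) = (4284/4779)   [reduce mod 4779]
4284 = 2^2·1071; (2/4779) = -1 since 4779 mod 8 = 3, so (4284/4779) = (-1)^2·(1071/4779); sign now +1
reciprocity: (1071/4779) = -1·(4779/1071) since 1071 mod 4 = 3, 4779 mod 4 = 3; sign now -1
(4779/1071) = (495/1071)   [reduce mod 1071]
reciprocity: (495/1071) = -1·(1071/495) since 495 mod 4 = 3, 1071 mod 4 = 3; sign now +1
(1071/495) = (81/495)   [reduce mod 495]
reciprocity: (81/495) = +1·(495/81) since 81 mod 4 = 1, 495 mod 4 = 3; sign now +1
(495/81) = (9/81)   [reduce mod 81]
reciprocity: (9/81) = +1·(81/9) since 9 mod 4 = 1, 81 mod 4 = 1; sign now +1
(81/9) = (0/9)   [reduce mod 9]
(0/9) = 0   [gcd(a, n) > 1]; final value = 0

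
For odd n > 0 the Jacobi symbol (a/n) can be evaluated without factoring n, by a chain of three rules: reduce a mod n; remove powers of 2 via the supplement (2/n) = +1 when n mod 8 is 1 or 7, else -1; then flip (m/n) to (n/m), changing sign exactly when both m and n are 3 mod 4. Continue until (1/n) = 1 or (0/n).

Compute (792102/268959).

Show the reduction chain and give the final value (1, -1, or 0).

0

(792102/268959) = (254184/268959)   [reduce mod 268959]
254184 = 2^3·31773; (2/268959) = +1 since 268959 mod 8 = 7, so (254184/268959) = (+1)^3·(31773/268959); sign now +1
reciprocity: (31773/268959) = +1·(268959/31773) since 31773 mod 4 = 1, 268959 mod 4 = 3; sign now +1
(268959/31773) = (14775/31773)   [reduce mod 31773]
reciprocity: (14775/31773) = +1·(31773/14775) since 14775 mod 4 = 3, 31773 mod 4 = 1; sign now +1
(31773/14775) = (2223/14775)   [reduce mod 14775]
reciprocity: (2223/14775) = -1·(14775/2223) since 2223 mod 4 = 3, 14775 mod 4 = 3; sign now -1
(14775/2223) = (1437/2223)   [reduce mod 2223]
reciprocity: (1437/2223) = +1·(2223/1437) since 1437 mod 4 = 1, 2223 mod 4 = 3; sign now -1
(2223/1437) = (786/1437)   [reduce mod 1437]
786 = 2^1·393; (2/1437) = -1 since 1437 mod 8 = 5, so (786/1437) = (-1)^1·(393/1437); sign now +1
reciprocity: (393/1437) = +1·(1437/393) since 393 mod 4 = 1, 1437 mod 4 = 1; sign now +1
(1437/393) = (258/393)   [reduce mod 393]
258 = 2^1·129; (2/393) = +1 since 393 mod 8 = 1, so (258/393) = (+1)^1·(129/393); sign now +1
reciprocity: (129/393) = +1·(393/129) since 129 mod 4 = 1, 393 mod 4 = 1; sign now +1
(393/129) = (6/129)   [reduce mod 129]
6 = 2^1·3; (2/129) = +1 since 129 mod 8 = 1, so (6/129) = (+1)^1·(3/129); sign now +1
reciprocity: (3/129) = +1·(129/3) since 3 mod 4 = 3, 129 mod 4 = 1; sign now +1
(129/3) = (0/3)   [reduce mod 3]
(0/3) = 0   [gcd(a, n) > 1]; final value = 0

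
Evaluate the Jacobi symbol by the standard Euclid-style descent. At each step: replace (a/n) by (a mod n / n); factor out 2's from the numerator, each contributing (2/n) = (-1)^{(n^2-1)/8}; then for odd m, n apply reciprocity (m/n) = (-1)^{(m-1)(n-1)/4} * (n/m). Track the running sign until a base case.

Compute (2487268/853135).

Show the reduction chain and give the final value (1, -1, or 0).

-1

(2487268/853135): 2487268 mod 853135 = 780998, so (2487268/853135) = (780998/853135)
factor out 2^1: 780998 = 2^1·390499; with 853135 mod 8 = 7, (2/853135) = +1; sign now +1; continue with (390499/853135)
flip (390499/853135) -> (853135/390499): both odd, 390499 mod 4 = 3, 853135 mod 4 = 3, so the flip contributes -1; sign now -1
(853135/390499): 853135 mod 390499 = 72137, so (853135/390499) = (72137/390499)
flip (72137/390499) -> (390499/72137): both odd, 72137 mod 4 = 1, 390499 mod 4 = 3, so the flip contributes +1; sign now -1
(390499/72137): 390499 mod 72137 = 29814, so (390499/72137) = (29814/72137)
factor out 2^1: 29814 = 2^1·14907; with 72137 mod 8 = 1, (2/72137) = +1; sign now -1; continue with (14907/72137)
flip (14907/72137) -> (72137/14907): both odd, 14907 mod 4 = 3, 72137 mod 4 = 1, so the flip contributes +1; sign now -1
(72137/14907): 72137 mod 14907 = 12509, so (72137/14907) = (12509/14907)
flip (12509/14907) -> (14907/12509): both odd, 12509 mod 4 = 1, 14907 mod 4 = 3, so the flip contributes +1; sign now -1
(14907/12509): 14907 mod 12509 = 2398, so (14907/12509) = (2398/12509)
factor out 2^1: 2398 = 2^1·1199; with 12509 mod 8 = 5, (2/12509) = -1; sign now +1; continue with (1199/12509)
flip (1199/12509) -> (12509/1199): both odd, 1199 mod 4 = 3, 12509 mod 4 = 1, so the flip contributes +1; sign now +1
(12509/1199): 12509 mod 1199 = 519, so (12509/1199) = (519/1199)
flip (519/1199) -> (1199/519): both odd, 519 mod 4 = 3, 1199 mod 4 = 3, so the flip contributes -1; sign now -1
(1199/519): 1199 mod 519 = 161, so (1199/519) = (161/519)
flip (161/519) -> (519/161): both odd, 161 mod 4 = 1, 519 mod 4 = 3, so the flip contributes +1; sign now -1
(519/161): 519 mod 161 = 36, so (519/161) = (36/161)
factor out 2^2: 36 = 2^2·9; with 161 mod 8 = 1, (2/161) = +1; sign now -1; continue with (9/161)
flip (9/161) -> (161/9): both odd, 9 mod 4 = 1, 161 mod 4 = 1, so the flip contributes +1; sign now -1
(161/9): 161 mod 9 = 8, so (161/9) = (8/9)
factor out 2^3: 8 = 2^3·1; with 9 mod 8 = 1, (2/9) = +1; sign now -1; continue with (1/9)
reached (1/9) = 1, so the symbol is -1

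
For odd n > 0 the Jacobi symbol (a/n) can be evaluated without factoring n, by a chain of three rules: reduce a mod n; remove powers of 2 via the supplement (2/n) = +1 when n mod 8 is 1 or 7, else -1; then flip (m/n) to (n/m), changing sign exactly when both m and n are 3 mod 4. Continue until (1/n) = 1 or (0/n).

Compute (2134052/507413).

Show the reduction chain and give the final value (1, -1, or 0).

0

(2134052/507413) = (104400/507413)   [reduce mod 507413]
104400 = 2^4·6525; (2/507413) = -1 since 507413 mod 8 = 5, so (104400/507413) = (-1)^4·(6525/507413); sign now +1
reciprocity: (6525/507413) = +1·(507413/6525) since 6525 mod 4 = 1, 507413 mod 4 = 1; sign now +1
(507413/6525) = (4988/6525)   [reduce mod 6525]
4988 = 2^2·1247; (2/6525) = -1 since 6525 mod 8 = 5, so (4988/6525) = (-1)^2·(1247/6525); sign now +1
reciprocity: (1247/6525) = +1·(6525/1247) since 1247 mod 4 = 3, 6525 mod 4 = 1; sign now +1
(6525/1247) = (290/1247)   [reduce mod 1247]
290 = 2^1·145; (2/1247) = +1 since 1247 mod 8 = 7, so (290/1247) = (+1)^1·(145/1247); sign now +1
reciprocity: (145/1247) = +1·(1247/145) since 145 mod 4 = 1, 1247 mod 4 = 3; sign now +1
(1247/145) = (87/145)   [reduce mod 145]
reciprocity: (87/145) = +1·(145/87) since 87 mod 4 = 3, 145 mod 4 = 1; sign now +1
(145/87) = (58/87)   [reduce mod 87]
58 = 2^1·29; (2/87) = +1 since 87 mod 8 = 7, so (58/87) = (+1)^1·(29/87); sign now +1
reciprocity: (29/87) = +1·(87/29) since 29 mod 4 = 1, 87 mod 4 = 3; sign now +1
(87/29) = (0/29)   [reduce mod 29]
(0/29) = 0   [gcd(a, n) > 1]; final value = 0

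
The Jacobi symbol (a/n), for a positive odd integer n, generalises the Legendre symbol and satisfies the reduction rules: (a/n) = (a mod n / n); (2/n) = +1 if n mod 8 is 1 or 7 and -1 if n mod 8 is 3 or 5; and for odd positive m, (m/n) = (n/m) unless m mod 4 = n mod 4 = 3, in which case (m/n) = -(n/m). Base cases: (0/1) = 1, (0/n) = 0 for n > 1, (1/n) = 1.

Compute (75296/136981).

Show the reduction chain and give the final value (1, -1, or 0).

75296 = 2^5·2353; (2/136981) = -1 since 136981 mod 8 = 5, so (75296/136981) = (-1)^5·(2353/136981); sign now -1
reciprocity: (2353/136981) = +1·(136981/2353) since 2353 mod 4 = 1, 136981 mod 4 = 1; sign now -1
(136981/2353) = (507/2353)   [reduce mod 2353]
reciprocity: (507/2353) = +1·(2353/507) since 507 mod 4 = 3, 2353 mod 4 = 1; sign now -1
(2353/507) = (325/507)   [reduce mod 507]
reciprocity: (325/507) = +1·(507/325) since 325 mod 4 = 1, 507 mod 4 = 3; sign now -1
(507/325) = (182/325)   [reduce mod 325]
182 = 2^1·91; (2/325) = -1 since 325 mod 8 = 5, so (182/325) = (-1)^1·(91/325); sign now +1
reciprocity: (91/325) = +1·(325/91) since 91 mod 4 = 3, 325 mod 4 = 1; sign now +1
(325/91) = (52/91)   [reduce mod 91]
52 = 2^2·13; (2/91) = -1 since 91 mod 8 = 3, so (52/91) = (-1)^2·(13/91); sign now +1
reciprocity: (13/91) = +1·(91/13) since 13 mod 4 = 1, 91 mod 4 = 3; sign now +1
(91/13) = (0/13)   [reduce mod 13]
(0/13) = 0   [gcd(a, n) > 1]; final value = 0

0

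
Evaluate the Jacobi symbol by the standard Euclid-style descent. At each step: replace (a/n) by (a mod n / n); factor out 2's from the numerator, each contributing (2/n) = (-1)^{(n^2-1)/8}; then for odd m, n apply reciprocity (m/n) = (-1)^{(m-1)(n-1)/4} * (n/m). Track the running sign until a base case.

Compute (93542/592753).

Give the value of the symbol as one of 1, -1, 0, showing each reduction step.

-1

factor out 2^1: 93542 = 2^1·46771; with 592753 mod 8 = 1, (2/592753) = +1; sign now +1; continue with (46771/592753)
flip (46771/592753) -> (592753/46771): both odd, 46771 mod 4 = 3, 592753 mod 4 = 1, so the flip contributes +1; sign now +1
(592753/46771): 592753 mod 46771 = 31501, so (592753/46771) = (31501/46771)
flip (31501/46771) -> (46771/31501): both odd, 31501 mod 4 = 1, 46771 mod 4 = 3, so the flip contributes +1; sign now +1
(46771/31501): 46771 mod 31501 = 15270, so (46771/31501) = (15270/31501)
factor out 2^1: 15270 = 2^1·7635; with 31501 mod 8 = 5, (2/31501) = -1; sign now -1; continue with (7635/31501)
flip (7635/31501) -> (31501/7635): both odd, 7635 mod 4 = 3, 31501 mod 4 = 1, so the flip contributes +1; sign now -1
(31501/7635): 31501 mod 7635 = 961, so (31501/7635) = (961/7635)
flip (961/7635) -> (7635/961): both odd, 961 mod 4 = 1, 7635 mod 4 = 3, so the flip contributes +1; sign now -1
(7635/961): 7635 mod 961 = 908, so (7635/961) = (908/961)
factor out 2^2: 908 = 2^2·227; with 961 mod 8 = 1, (2/961) = +1; sign now -1; continue with (227/961)
flip (227/961) -> (961/227): both odd, 227 mod 4 = 3, 961 mod 4 = 1, so the flip contributes +1; sign now -1
(961/227): 961 mod 227 = 53, so (961/227) = (53/227)
flip (53/227) -> (227/53): both odd, 53 mod 4 = 1, 227 mod 4 = 3, so the flip contributes +1; sign now -1
(227/53): 227 mod 53 = 15, so (227/53) = (15/53)
flip (15/53) -> (53/15): both odd, 15 mod 4 = 3, 53 mod 4 = 1, so the flip contributes +1; sign now -1
(53/15): 53 mod 15 = 8, so (53/15) = (8/15)
factor out 2^3: 8 = 2^3·1; with 15 mod 8 = 7, (2/15) = +1; sign now -1; continue with (1/15)
reached (1/15) = 1, so the symbol is -1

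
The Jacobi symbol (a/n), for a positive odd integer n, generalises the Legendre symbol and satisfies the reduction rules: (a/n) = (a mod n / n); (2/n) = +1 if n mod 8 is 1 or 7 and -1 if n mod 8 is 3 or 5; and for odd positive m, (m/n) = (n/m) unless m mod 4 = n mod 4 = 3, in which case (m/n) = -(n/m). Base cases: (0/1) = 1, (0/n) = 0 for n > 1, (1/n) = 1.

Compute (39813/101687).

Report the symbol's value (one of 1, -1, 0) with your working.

1

reciprocity: (39813/101687) = +1·(101687/39813) since 39813 mod 4 = 1, 101687 mod 4 = 3; sign now +1
(101687/39813) = (22061/39813)   [reduce mod 39813]
reciprocity: (22061/39813) = +1·(39813/22061) since 22061 mod 4 = 1, 39813 mod 4 = 1; sign now +1
(39813/22061) = (17752/22061)   [reduce mod 22061]
17752 = 2^3·2219; (2/22061) = -1 since 22061 mod 8 = 5, so (17752/22061) = (-1)^3·(2219/22061); sign now -1
reciprocity: (2219/22061) = +1·(22061/2219) since 2219 mod 4 = 3, 22061 mod 4 = 1; sign now -1
(22061/2219) = (2090/2219)   [reduce mod 2219]
2090 = 2^1·1045; (2/2219) = -1 since 2219 mod 8 = 3, so (2090/2219) = (-1)^1·(1045/2219); sign now +1
reciprocity: (1045/2219) = +1·(2219/1045) since 1045 mod 4 = 1, 2219 mod 4 = 3; sign now +1
(2219/1045) = (129/1045)   [reduce mod 1045]
reciprocity: (129/1045) = +1·(1045/129) since 129 mod 4 = 1, 1045 mod 4 = 1; sign now +1
(1045/129) = (13/129)   [reduce mod 129]
reciprocity: (13/129) = +1·(129/13) since 13 mod 4 = 1, 129 mod 4 = 1; sign now +1
(129/13) = (12/13)   [reduce mod 13]
12 = 2^2·3; (2/13) = -1 since 13 mod 8 = 5, so (12/13) = (-1)^2·(3/13); sign now +1
reciprocity: (3/13) = +1·(13/3) since 3 mod 4 = 3, 13 mod 4 = 1; sign now +1
(13/3) = (1/3)   [reduce mod 3]
(1/3) = 1; final value = sign = +1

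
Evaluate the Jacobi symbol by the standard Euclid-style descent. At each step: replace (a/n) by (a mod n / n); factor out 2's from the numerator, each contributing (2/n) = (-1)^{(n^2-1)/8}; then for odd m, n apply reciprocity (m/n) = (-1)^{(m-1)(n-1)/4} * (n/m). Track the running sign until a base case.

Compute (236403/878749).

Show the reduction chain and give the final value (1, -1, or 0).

-1

reciprocity: (236403/878749) = +1·(878749/236403) since 236403 mod 4 = 3, 878749 mod 4 = 1; sign now +1
(878749/236403) = (169540/236403)   [reduce mod 236403]
169540 = 2^2·42385; (2/236403) = -1 since 236403 mod 8 = 3, so (169540/236403) = (-1)^2·(42385/236403); sign now +1
reciprocity: (42385/236403) = +1·(236403/42385) since 42385 mod 4 = 1, 236403 mod 4 = 3; sign now +1
(236403/42385) = (24478/42385)   [reduce mod 42385]
24478 = 2^1·12239; (2/42385) = +1 since 42385 mod 8 = 1, so (24478/42385) = (+1)^1·(12239/42385); sign now +1
reciprocity: (12239/42385) = +1·(42385/12239) since 12239 mod 4 = 3, 42385 mod 4 = 1; sign now +1
(42385/12239) = (5668/12239)   [reduce mod 12239]
5668 = 2^2·1417; (2/12239) = +1 since 12239 mod 8 = 7, so (5668/12239) = (+1)^2·(1417/12239); sign now +1
reciprocity: (1417/12239) = +1·(12239/1417) since 1417 mod 4 = 1, 12239 mod 4 = 3; sign now +1
(12239/1417) = (903/1417)   [reduce mod 1417]
reciprocity: (903/1417) = +1·(1417/903) since 903 mod 4 = 3, 1417 mod 4 = 1; sign now +1
(1417/903) = (514/903)   [reduce mod 903]
514 = 2^1·257; (2/903) = +1 since 903 mod 8 = 7, so (514/903) = (+1)^1·(257/903); sign now +1
reciprocity: (257/903) = +1·(903/257) since 257 mod 4 = 1, 903 mod 4 = 3; sign now +1
(903/257) = (132/257)   [reduce mod 257]
132 = 2^2·33; (2/257) = +1 since 257 mod 8 = 1, so (132/257) = (+1)^2·(33/257); sign now +1
reciprocity: (33/257) = +1·(257/33) since 33 mod 4 = 1, 257 mod 4 = 1; sign now +1
(257/33) = (26/33)   [reduce mod 33]
26 = 2^1·13; (2/33) = +1 since 33 mod 8 = 1, so (26/33) = (+1)^1·(13/33); sign now +1
reciprocity: (13/33) = +1·(33/13) since 13 mod 4 = 1, 33 mod 4 = 1; sign now +1
(33/13) = (7/13)   [reduce mod 13]
reciprocity: (7/13) = +1·(13/7) since 7 mod 4 = 3, 13 mod 4 = 1; sign now +1
(13/7) = (6/7)   [reduce mod 7]
6 = 2^1·3; (2/7) = +1 since 7 mod 8 = 7, so (6/7) = (+1)^1·(3/7); sign now +1
reciprocity: (3/7) = -1·(7/3) since 3 mod 4 = 3, 7 mod 4 = 3; sign now -1
(7/3) = (1/3)   [reduce mod 3]
(1/3) = 1; final value = sign = -1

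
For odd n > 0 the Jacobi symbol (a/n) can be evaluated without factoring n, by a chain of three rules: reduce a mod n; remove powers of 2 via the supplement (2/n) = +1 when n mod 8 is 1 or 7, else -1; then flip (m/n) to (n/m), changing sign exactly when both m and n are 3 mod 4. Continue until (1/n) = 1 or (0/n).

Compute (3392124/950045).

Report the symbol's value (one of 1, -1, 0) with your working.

1

(3392124/950045) = (541989/950045)   [reduce mod 950045]
reciprocity: (541989/950045) = +1·(950045/541989) since 541989 mod 4 = 1, 950045 mod 4 = 1; sign now +1
(950045/541989) = (408056/541989)   [reduce mod 541989]
408056 = 2^3·51007; (2/541989) = -1 since 541989 mod 8 = 5, so (408056/541989) = (-1)^3·(51007/541989); sign now -1
reciprocity: (51007/541989) = +1·(541989/51007) since 51007 mod 4 = 3, 541989 mod 4 = 1; sign now -1
(541989/51007) = (31919/51007)   [reduce mod 51007]
reciprocity: (31919/51007) = -1·(51007/31919) since 31919 mod 4 = 3, 51007 mod 4 = 3; sign now +1
(51007/31919) = (19088/31919)   [reduce mod 31919]
19088 = 2^4·1193; (2/31919) = +1 since 31919 mod 8 = 7, so (19088/31919) = (+1)^4·(1193/31919); sign now +1
reciprocity: (1193/31919) = +1·(31919/1193) since 1193 mod 4 = 1, 31919 mod 4 = 3; sign now +1
(31919/1193) = (901/1193)   [reduce mod 1193]
reciprocity: (901/1193) = +1·(1193/901) since 901 mod 4 = 1, 1193 mod 4 = 1; sign now +1
(1193/901) = (292/901)   [reduce mod 901]
292 = 2^2·73; (2/901) = -1 since 901 mod 8 = 5, so (292/901) = (-1)^2·(73/901); sign now +1
reciprocity: (73/901) = +1·(901/73) since 73 mod 4 = 1, 901 mod 4 = 1; sign now +1
(901/73) = (25/73)   [reduce mod 73]
reciprocity: (25/73) = +1·(73/25) since 25 mod 4 = 1, 73 mod 4 = 1; sign now +1
(73/25) = (23/25)   [reduce mod 25]
reciprocity: (23/25) = +1·(25/23) since 23 mod 4 = 3, 25 mod 4 = 1; sign now +1
(25/23) = (2/23)   [reduce mod 23]
2 = 2^1·1; (2/23) = +1 since 23 mod 8 = 7, so (2/23) = (+1)^1·(1/23); sign now +1
(1/23) = 1; final value = sign = +1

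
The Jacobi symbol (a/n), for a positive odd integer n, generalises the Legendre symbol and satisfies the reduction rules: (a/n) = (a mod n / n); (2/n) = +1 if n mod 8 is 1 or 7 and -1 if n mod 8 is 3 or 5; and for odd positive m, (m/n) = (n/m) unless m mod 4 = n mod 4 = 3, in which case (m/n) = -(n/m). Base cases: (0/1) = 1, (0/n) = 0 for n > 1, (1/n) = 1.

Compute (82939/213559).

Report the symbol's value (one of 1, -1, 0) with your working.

flip (82939/213559) -> (213559/82939): both odd, 82939 mod 4 = 3, 213559 mod 4 = 3, so the flip contributes -1; sign now -1
(213559/82939): 213559 mod 82939 = 47681, so (213559/82939) = (47681/82939)
flip (47681/82939) -> (82939/47681): both odd, 47681 mod 4 = 1, 82939 mod 4 = 3, so the flip contributes +1; sign now -1
(82939/47681): 82939 mod 47681 = 35258, so (82939/47681) = (35258/47681)
factor out 2^1: 35258 = 2^1·17629; with 47681 mod 8 = 1, (2/47681) = +1; sign now -1; continue with (17629/47681)
flip (17629/47681) -> (47681/17629): both odd, 17629 mod 4 = 1, 47681 mod 4 = 1, so the flip contributes +1; sign now -1
(47681/17629): 47681 mod 17629 = 12423, so (47681/17629) = (12423/17629)
flip (12423/17629) -> (17629/12423): both odd, 12423 mod 4 = 3, 17629 mod 4 = 1, so the flip contributes +1; sign now -1
(17629/12423): 17629 mod 12423 = 5206, so (17629/12423) = (5206/12423)
factor out 2^1: 5206 = 2^1·2603; with 12423 mod 8 = 7, (2/12423) = +1; sign now -1; continue with (2603/12423)
flip (2603/12423) -> (12423/2603): both odd, 2603 mod 4 = 3, 12423 mod 4 = 3, so the flip contributes -1; sign now +1
(12423/2603): 12423 mod 2603 = 2011, so (12423/2603) = (2011/2603)
flip (2011/2603) -> (2603/2011): both odd, 2011 mod 4 = 3, 2603 mod 4 = 3, so the flip contributes -1; sign now -1
(2603/2011): 2603 mod 2011 = 592, so (2603/2011) = (592/2011)
factor out 2^4: 592 = 2^4·37; with 2011 mod 8 = 3, (2/2011) = -1; sign now -1; continue with (37/2011)
flip (37/2011) -> (2011/37): both odd, 37 mod 4 = 1, 2011 mod 4 = 3, so the flip contributes +1; sign now -1
(2011/37): 2011 mod 37 = 13, so (2011/37) = (13/37)
flip (13/37) -> (37/13): both odd, 13 mod 4 = 1, 37 mod 4 = 1, so the flip contributes +1; sign now -1
(37/13): 37 mod 13 = 11, so (37/13) = (11/13)
flip (11/13) -> (13/11): both odd, 11 mod 4 = 3, 13 mod 4 = 1, so the flip contributes +1; sign now -1
(13/11): 13 mod 11 = 2, so (13/11) = (2/11)
factor out 2^1: 2 = 2^1·1; with 11 mod 8 = 3, (2/11) = -1; sign now +1; continue with (1/11)
reached (1/11) = 1, so the symbol is +1

1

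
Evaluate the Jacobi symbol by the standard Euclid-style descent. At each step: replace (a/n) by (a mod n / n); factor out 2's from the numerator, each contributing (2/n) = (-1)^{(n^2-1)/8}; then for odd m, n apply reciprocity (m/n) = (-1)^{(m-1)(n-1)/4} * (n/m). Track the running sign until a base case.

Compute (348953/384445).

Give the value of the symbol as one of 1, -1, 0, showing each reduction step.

reciprocity: (348953/384445) = +1·(384445/348953) since 348953 mod 4 = 1, 384445 mod 4 = 1; sign now +1
(384445/348953) = (35492/348953)   [reduce mod 348953]
35492 = 2^2·8873; (2/348953) = +1 since 348953 mod 8 = 1, so (35492/348953) = (+1)^2·(8873/348953); sign now +1
reciprocity: (8873/348953) = +1·(348953/8873) since 8873 mod 4 = 1, 348953 mod 4 = 1; sign now +1
(348953/8873) = (2906/8873)   [reduce mod 8873]
2906 = 2^1·1453; (2/8873) = +1 since 8873 mod 8 = 1, so (2906/8873) = (+1)^1·(1453/8873); sign now +1
reciprocity: (1453/8873) = +1·(8873/1453) since 1453 mod 4 = 1, 8873 mod 4 = 1; sign now +1
(8873/1453) = (155/1453)   [reduce mod 1453]
reciprocity: (155/1453) = +1·(1453/155) since 155 mod 4 = 3, 1453 mod 4 = 1; sign now +1
(1453/155) = (58/155)   [reduce mod 155]
58 = 2^1·29; (2/155) = -1 since 155 mod 8 = 3, so (58/155) = (-1)^1·(29/155); sign now -1
reciprocity: (29/155) = +1·(155/29) since 29 mod 4 = 1, 155 mod 4 = 3; sign now -1
(155/29) = (10/29)   [reduce mod 29]
10 = 2^1·5; (2/29) = -1 since 29 mod 8 = 5, so (10/29) = (-1)^1·(5/29); sign now +1
reciprocity: (5/29) = +1·(29/5) since 5 mod 4 = 1, 29 mod 4 = 1; sign now +1
(29/5) = (4/5)   [reduce mod 5]
4 = 2^2·1; (2/5) = -1 since 5 mod 8 = 5, so (4/5) = (-1)^2·(1/5); sign now +1
(1/5) = 1; final value = sign = +1

1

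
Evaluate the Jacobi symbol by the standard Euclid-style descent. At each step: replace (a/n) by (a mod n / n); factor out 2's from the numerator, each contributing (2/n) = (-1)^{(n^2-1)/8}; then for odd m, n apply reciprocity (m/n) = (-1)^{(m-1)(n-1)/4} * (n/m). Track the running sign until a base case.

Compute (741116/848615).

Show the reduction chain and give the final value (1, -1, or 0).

741116 = 2^2·185279; (2/848615) = +1 since 848615 mod 8 = 7, so (741116/848615) = (+1)^2·(185279/848615); sign now +1
reciprocity: (185279/848615) = -1·(848615/185279) since 185279 mod 4 = 3, 848615 mod 4 = 3; sign now -1
(848615/185279) = (107499/185279)   [reduce mod 185279]
reciprocity: (107499/185279) = -1·(185279/107499) since 107499 mod 4 = 3, 185279 mod 4 = 3; sign now +1
(185279/107499) = (77780/107499)   [reduce mod 107499]
77780 = 2^2·19445; (2/107499) = -1 since 107499 mod 8 = 3, so (77780/107499) = (-1)^2·(19445/107499); sign now +1
reciprocity: (19445/107499) = +1·(107499/19445) since 19445 mod 4 = 1, 107499 mod 4 = 3; sign now +1
(107499/19445) = (10274/19445)   [reduce mod 19445]
10274 = 2^1·5137; (2/19445) = -1 since 19445 mod 8 = 5, so (10274/19445) = (-1)^1·(5137/19445); sign now -1
reciprocity: (5137/19445) = +1·(19445/5137) since 5137 mod 4 = 1, 19445 mod 4 = 1; sign now -1
(19445/5137) = (4034/5137)   [reduce mod 5137]
4034 = 2^1·2017; (2/5137) = +1 since 5137 mod 8 = 1, so (4034/5137) = (+1)^1·(2017/5137); sign now -1
reciprocity: (2017/5137) = +1·(5137/2017) since 2017 mod 4 = 1, 5137 mod 4 = 1; sign now -1
(5137/2017) = (1103/2017)   [reduce mod 2017]
reciprocity: (1103/2017) = +1·(2017/1103) since 1103 mod 4 = 3, 2017 mod 4 = 1; sign now -1
(2017/1103) = (914/1103)   [reduce mod 1103]
914 = 2^1·457; (2/1103) = +1 since 1103 mod 8 = 7, so (914/1103) = (+1)^1·(457/1103); sign now -1
reciprocity: (457/1103) = +1·(1103/457) since 457 mod 4 = 1, 1103 mod 4 = 3; sign now -1
(1103/457) = (189/457)   [reduce mod 457]
reciprocity: (189/457) = +1·(457/189) since 189 mod 4 = 1, 457 mod 4 = 1; sign now -1
(457/189) = (79/189)   [reduce mod 189]
reciprocity: (79/189) = +1·(189/79) since 79 mod 4 = 3, 189 mod 4 = 1; sign now -1
(189/79) = (31/79)   [reduce mod 79]
reciprocity: (31/79) = -1·(79/31) since 31 mod 4 = 3, 79 mod 4 = 3; sign now +1
(79/31) = (17/31)   [reduce mod 31]
reciprocity: (17/31) = +1·(31/17) since 17 mod 4 = 1, 31 mod 4 = 3; sign now +1
(31/17) = (14/17)   [reduce mod 17]
14 = 2^1·7; (2/17) = +1 since 17 mod 8 = 1, so (14/17) = (+1)^1·(7/17); sign now +1
reciprocity: (7/17) = +1·(17/7) since 7 mod 4 = 3, 17 mod 4 = 1; sign now +1
(17/7) = (3/7)   [reduce mod 7]
reciprocity: (3/7) = -1·(7/3) since 3 mod 4 = 3, 7 mod 4 = 3; sign now -1
(7/3) = (1/3)   [reduce mod 3]
(1/3) = 1; final value = sign = -1

-1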